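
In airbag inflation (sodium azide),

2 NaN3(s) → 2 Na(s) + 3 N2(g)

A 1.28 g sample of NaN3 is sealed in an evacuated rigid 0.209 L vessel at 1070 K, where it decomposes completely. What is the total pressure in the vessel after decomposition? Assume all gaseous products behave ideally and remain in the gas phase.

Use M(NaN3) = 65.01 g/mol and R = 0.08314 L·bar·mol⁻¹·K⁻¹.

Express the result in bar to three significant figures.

n(NaN3) = 1.28 / 65.01 = 0.01969 mol
n(gas produced) = (3/2) × 0.01969 = 0.02953 mol
P = nRT/V = 0.02953 × 0.08314 × 1070 / 0.209 = 12.57 bar

12.6 bar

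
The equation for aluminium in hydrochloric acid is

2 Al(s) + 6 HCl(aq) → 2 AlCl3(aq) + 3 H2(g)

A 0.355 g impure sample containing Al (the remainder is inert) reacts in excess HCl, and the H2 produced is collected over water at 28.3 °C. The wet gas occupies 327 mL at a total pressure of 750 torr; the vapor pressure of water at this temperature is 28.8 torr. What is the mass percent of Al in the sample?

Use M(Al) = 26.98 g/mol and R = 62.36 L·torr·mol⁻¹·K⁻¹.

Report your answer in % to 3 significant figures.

63.6 %

P(H2) = 750 − 28.8 = 721.2 torr
n(H2) = PV/RT = (721.2 × 0.3270) / (62.36 × 301.45) = 0.01255 mol
n(Al) = (2/3) × 0.01255 = 0.008367 mol
m(Al) = 0.008367 × 26.98 = 0.2257 g
%Al = 0.2257 / 0.355 × 100 = 63.58%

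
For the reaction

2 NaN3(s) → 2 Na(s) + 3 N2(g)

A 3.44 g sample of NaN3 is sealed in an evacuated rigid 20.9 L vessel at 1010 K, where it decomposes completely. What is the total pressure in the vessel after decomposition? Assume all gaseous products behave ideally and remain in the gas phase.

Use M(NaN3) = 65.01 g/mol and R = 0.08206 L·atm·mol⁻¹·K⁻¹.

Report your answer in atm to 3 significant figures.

n(NaN3) = 3.44 / 65.01 = 0.05291 mol
n(gas produced) = (3/2) × 0.05291 = 0.07936 mol
P = nRT/V = 0.07936 × 0.08206 × 1010 / 20.9 = 0.3147 atm

0.315 atm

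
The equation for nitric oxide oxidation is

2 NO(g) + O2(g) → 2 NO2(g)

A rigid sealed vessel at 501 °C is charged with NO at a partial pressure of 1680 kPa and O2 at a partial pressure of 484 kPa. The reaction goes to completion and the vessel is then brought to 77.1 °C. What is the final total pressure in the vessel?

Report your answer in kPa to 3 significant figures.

760 kPa

At constant V, partial pressures at 501 °C are proportional to moles, so apply stoichiometry directly to pressures.
P(O2) required for 1680 kPa of NO = (1/2) × 1680 = 840.0 kPa; available 484 kPa, so O2 is limiting.
P(NO) remaining = 1680 − (2/1) × 484 = 712.0 kPa
P(gaseous products) = (2)/1 × 484 = 968.0 kPa
P_total at 501 °C = 712.0 + 968.0 = 1680 kPa
Scaling to 77.1 °C: P = 1680 × 350.25/774.15 = 760.1 kPa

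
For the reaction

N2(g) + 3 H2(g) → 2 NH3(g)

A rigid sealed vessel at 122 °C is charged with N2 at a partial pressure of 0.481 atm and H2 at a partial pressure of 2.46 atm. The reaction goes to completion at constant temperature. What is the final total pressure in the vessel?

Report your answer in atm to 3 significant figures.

1.98 atm

At constant V, partial pressures at 122 °C are proportional to moles, so apply stoichiometry directly to pressures.
P(H2) required for 0.481 atm of N2 = (3/1) × 0.481 = 1.443 atm; available 2.46 atm, so N2 is limiting.
P(H2) remaining = 2.46 − (3/1) × 0.481 = 1.017 atm
P(gaseous products) = (2)/1 × 0.481 = 0.9620 atm
P_total at 122 °C = 1.017 + 0.9620 = 1.979 atm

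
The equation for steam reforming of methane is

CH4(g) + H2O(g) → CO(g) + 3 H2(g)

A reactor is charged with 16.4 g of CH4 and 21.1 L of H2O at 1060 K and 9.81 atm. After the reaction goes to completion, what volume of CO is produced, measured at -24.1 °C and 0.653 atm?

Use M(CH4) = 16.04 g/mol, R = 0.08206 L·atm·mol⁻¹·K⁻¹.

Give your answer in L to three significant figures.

n(CH4) = 16.4 / 16.04 = 1.022 mol
n(H2O) = PV/RT = (9.81 × 21.1) / (0.08206 × 1060) = 2.380 mol
For 1.022 mol CH4, stoichiometry requires (1/1) × 1.022 = 1.022 mol H2O; 2.380 mol is available, so CH4 is limiting.
n(CO) = (1/1) × 1.022 = 1.022 mol
V(CO) = nRT/P = 1.022 × 0.08206 × 249.05 / 0.653 = 31.99 L

32.0 L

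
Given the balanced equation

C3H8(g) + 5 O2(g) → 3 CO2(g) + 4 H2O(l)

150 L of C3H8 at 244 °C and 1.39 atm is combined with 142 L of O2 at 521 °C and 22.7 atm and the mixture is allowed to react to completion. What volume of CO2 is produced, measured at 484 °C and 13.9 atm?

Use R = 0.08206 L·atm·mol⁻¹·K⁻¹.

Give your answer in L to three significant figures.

n(C3H8) = PV/RT = (1.39 × 150) / (0.08206 × 517.15) = 4.913 mol
n(O2) = PV/RT = (22.7 × 142) / (0.08206 × 794.15) = 49.46 mol
For 4.913 mol C3H8, stoichiometry requires (5/1) × 4.913 = 24.57 mol O2; 49.46 mol is available, so C3H8 is limiting.
n(CO2) = (3/1) × 4.913 = 14.74 mol
V(CO2) = nRT/P = 14.74 × 0.08206 × 757.15 / 13.9 = 65.89 L

65.9 L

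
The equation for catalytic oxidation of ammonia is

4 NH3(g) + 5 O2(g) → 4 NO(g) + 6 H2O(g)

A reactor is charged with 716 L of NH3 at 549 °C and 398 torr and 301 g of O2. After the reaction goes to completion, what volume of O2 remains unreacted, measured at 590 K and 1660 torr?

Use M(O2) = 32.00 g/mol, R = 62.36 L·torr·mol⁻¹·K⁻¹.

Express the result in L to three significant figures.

n(NH3) = PV/RT = (398 × 716) / (62.36 × 822.15) = 5.558 mol
n(O2) = 301 / 32.00 = 9.406 mol
For 5.558 mol NH3, stoichiometry requires (5/4) × 5.558 = 6.947 mol O2; 9.406 mol is available, so NH3 is limiting.
n(O2) consumed = (5/4) × 5.558 = 6.947 mol; remaining = 9.406 − 6.947 = 2.459 mol
V(O2) = nRT/P = 2.459 × 62.36 × 590 / 1660 = 54.50 L

54.5 L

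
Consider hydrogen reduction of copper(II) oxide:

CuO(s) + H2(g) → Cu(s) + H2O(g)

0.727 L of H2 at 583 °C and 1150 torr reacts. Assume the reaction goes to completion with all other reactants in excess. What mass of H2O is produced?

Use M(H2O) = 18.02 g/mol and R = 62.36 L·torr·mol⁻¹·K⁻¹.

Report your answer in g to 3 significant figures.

n(H2) = PV/RT = (1150 × 0.727) / (62.36 × 856.15) = 0.01566 mol
n(H2O) = (1/1) × 0.01566 = 0.01566 mol
m(H2O) = 0.01566 × 18.02 = 0.2822 g

0.282 g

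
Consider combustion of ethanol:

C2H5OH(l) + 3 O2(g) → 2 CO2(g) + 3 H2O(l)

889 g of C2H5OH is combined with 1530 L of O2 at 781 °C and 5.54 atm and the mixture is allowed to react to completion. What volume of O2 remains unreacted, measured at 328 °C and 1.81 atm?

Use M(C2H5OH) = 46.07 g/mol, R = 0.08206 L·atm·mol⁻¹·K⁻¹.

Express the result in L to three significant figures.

1090 L

n(C2H5OH) = 889 / 46.07 = 19.30 mol
n(O2) = PV/RT = (5.54 × 1530) / (0.08206 × 1054.15) = 97.99 mol
For 19.30 mol C2H5OH, stoichiometry requires (3/1) × 19.30 = 57.90 mol O2; 97.99 mol is available, so C2H5OH is limiting.
n(O2) consumed = (3/1) × 19.30 = 57.90 mol; remaining = 97.99 − 57.90 = 40.09 mol
V(O2) = nRT/P = 40.09 × 0.08206 × 601.15 / 1.81 = 1093 L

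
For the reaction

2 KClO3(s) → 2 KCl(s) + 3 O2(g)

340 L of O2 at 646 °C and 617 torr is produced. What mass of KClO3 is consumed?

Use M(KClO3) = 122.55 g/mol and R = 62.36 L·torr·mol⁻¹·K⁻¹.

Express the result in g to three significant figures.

299 g

n(O2) = PV/RT = (617 × 340) / (62.36 × 919.15) = 3.660 mol
n(KClO3) = (2/3) × 3.660 = 2.440 mol
m(KClO3) = 2.440 × 122.55 = 299.0 g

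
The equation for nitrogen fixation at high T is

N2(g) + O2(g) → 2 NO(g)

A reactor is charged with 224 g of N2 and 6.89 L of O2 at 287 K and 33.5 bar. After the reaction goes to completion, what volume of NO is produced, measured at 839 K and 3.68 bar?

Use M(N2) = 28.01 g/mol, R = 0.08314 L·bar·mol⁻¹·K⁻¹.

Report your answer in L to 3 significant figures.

n(N2) = 224 / 28.01 = 7.997 mol
n(O2) = PV/RT = (33.5 × 6.89) / (0.08314 × 287) = 9.673 mol
For 7.997 mol N2, stoichiometry requires (1/1) × 7.997 = 7.997 mol O2; 9.673 mol is available, so N2 is limiting.
n(NO) = (2/1) × 7.997 = 15.99 mol
V(NO) = nRT/P = 15.99 × 0.08314 × 839 / 3.68 = 303.1 L

303 L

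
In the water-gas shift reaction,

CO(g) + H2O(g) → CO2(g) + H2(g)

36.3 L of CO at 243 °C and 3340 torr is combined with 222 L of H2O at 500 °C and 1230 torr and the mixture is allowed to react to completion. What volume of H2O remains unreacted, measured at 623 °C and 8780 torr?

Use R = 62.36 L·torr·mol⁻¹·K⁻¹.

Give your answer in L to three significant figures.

12.1 L

n(CO) = PV/RT = (3340 × 36.3) / (62.36 × 516.15) = 3.767 mol
n(H2O) = PV/RT = (1230 × 222) / (62.36 × 773.15) = 5.664 mol
For 3.767 mol CO, stoichiometry requires (1/1) × 3.767 = 3.767 mol H2O; 5.664 mol is available, so CO is limiting.
n(H2O) consumed = (1/1) × 3.767 = 3.767 mol; remaining = 5.664 − 3.767 = 1.897 mol
V(H2O) = nRT/P = 1.897 × 62.36 × 896.15 / 8780 = 12.07 L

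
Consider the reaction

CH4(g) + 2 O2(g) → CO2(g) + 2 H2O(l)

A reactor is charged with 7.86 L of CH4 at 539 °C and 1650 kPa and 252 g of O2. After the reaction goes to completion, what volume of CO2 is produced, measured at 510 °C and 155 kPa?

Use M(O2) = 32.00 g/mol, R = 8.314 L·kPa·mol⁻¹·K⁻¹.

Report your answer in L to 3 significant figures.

80.7 L

n(CH4) = PV/RT = (1650 × 7.86) / (8.314 × 812.15) = 1.921 mol
n(O2) = 252 / 32.00 = 7.875 mol
For 1.921 mol CH4, stoichiometry requires (2/1) × 1.921 = 3.842 mol O2; 7.875 mol is available, so CH4 is limiting.
n(CO2) = (1/1) × 1.921 = 1.921 mol
V(CO2) = nRT/P = 1.921 × 8.314 × 783.15 / 155 = 80.70 L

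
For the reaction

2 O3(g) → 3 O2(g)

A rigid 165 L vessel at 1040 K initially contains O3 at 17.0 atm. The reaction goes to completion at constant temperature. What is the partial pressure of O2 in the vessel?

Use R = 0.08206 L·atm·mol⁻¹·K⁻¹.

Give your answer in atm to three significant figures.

n(O3)₀ = PV/RT = (17.0 × 165) / (0.08206 × 1040) = 32.87 mol
n(O2) = (3/2) × 32.87 = 49.30 mol
P(O2) = nRT/V = 49.30 × 0.08206 × 1040 / 165 = 25.50 atm

25.5 atm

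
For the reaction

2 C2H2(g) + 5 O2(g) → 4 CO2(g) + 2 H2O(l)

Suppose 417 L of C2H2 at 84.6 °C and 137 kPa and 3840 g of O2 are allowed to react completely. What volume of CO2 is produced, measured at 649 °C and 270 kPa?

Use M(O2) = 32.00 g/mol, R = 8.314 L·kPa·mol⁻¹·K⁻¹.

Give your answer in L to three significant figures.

1090 L

n(C2H2) = PV/RT = (137 × 417) / (8.314 × 357.75) = 19.21 mol
n(O2) = 3840 / 32.00 = 120.0 mol
For 19.21 mol C2H2, stoichiometry requires (5/2) × 19.21 = 48.03 mol O2; 120.0 mol is available, so C2H2 is limiting.
n(CO2) = (4/2) × 19.21 = 38.42 mol
V(CO2) = nRT/P = 38.42 × 8.314 × 922.15 / 270 = 1091 L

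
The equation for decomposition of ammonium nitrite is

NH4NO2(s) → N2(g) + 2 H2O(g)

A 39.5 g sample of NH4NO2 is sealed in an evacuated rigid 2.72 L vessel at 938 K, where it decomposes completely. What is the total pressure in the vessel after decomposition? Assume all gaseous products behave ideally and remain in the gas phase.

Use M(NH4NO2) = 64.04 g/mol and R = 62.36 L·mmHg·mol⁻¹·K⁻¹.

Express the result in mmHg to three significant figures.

n(NH4NO2) = 39.5 / 64.04 = 0.6168 mol
n(gas produced) = (3/1) × 0.6168 = 1.850 mol
P = nRT/V = 1.850 × 62.36 × 938 / 2.72 = 39780 mmHg

39800 mmHg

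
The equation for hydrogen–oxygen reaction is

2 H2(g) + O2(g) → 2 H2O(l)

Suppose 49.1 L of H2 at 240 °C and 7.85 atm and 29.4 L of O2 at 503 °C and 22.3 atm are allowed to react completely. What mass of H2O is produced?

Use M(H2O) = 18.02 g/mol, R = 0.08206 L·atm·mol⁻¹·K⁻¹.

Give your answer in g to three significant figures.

n(H2) = PV/RT = (7.85 × 49.1) / (0.08206 × 513.15) = 9.153 mol
n(O2) = PV/RT = (22.3 × 29.4) / (0.08206 × 776.15) = 10.29 mol
For 9.153 mol H2, stoichiometry requires (1/2) × 9.153 = 4.577 mol O2; 10.29 mol is available, so H2 is limiting.
n(H2O) = (2/2) × 9.153 = 9.153 mol
m(H2O) = 9.153 × 18.02 = 164.9 g

165 g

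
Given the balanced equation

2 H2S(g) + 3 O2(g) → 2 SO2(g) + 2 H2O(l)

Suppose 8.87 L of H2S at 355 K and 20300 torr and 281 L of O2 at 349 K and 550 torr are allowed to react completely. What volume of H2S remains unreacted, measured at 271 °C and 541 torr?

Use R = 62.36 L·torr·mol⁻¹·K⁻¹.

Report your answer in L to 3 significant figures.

n(H2S) = PV/RT = (20300 × 8.87) / (62.36 × 355) = 8.134 mol
n(O2) = PV/RT = (550 × 281) / (62.36 × 349) = 7.101 mol
For 8.134 mol H2S, stoichiometry requires (3/2) × 8.134 = 12.20 mol O2; 7.101 mol is available, so O2 is limiting.
n(H2S) consumed = (2/3) × 7.101 = 4.734 mol; remaining = 8.134 − 4.734 = 3.400 mol
V(H2S) = nRT/P = 3.400 × 62.36 × 544.15 / 541 = 213.3 L

213 L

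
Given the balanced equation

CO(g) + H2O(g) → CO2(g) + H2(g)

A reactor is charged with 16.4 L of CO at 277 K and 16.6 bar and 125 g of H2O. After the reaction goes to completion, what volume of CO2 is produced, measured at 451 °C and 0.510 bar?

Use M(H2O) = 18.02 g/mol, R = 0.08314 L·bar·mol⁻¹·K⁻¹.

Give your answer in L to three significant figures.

819 L

n(CO) = PV/RT = (16.6 × 16.4) / (0.08314 × 277) = 11.82 mol
n(H2O) = 125 / 18.02 = 6.937 mol
For 11.82 mol CO, stoichiometry requires (1/1) × 11.82 = 11.82 mol H2O; 6.937 mol is available, so H2O is limiting.
n(CO2) = (1/1) × 6.937 = 6.937 mol
V(CO2) = nRT/P = 6.937 × 0.08314 × 724.15 / 0.510 = 818.9 L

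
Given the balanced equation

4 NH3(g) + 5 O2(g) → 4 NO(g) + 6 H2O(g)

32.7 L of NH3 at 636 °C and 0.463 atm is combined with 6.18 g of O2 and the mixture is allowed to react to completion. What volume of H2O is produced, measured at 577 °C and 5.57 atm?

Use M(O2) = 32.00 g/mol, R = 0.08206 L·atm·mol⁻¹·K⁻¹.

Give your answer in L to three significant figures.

2.90 L

n(NH3) = PV/RT = (0.463 × 32.7) / (0.08206 × 909.15) = 0.2029 mol
n(O2) = 6.18 / 32.00 = 0.1931 mol
For 0.2029 mol NH3, stoichiometry requires (5/4) × 0.2029 = 0.2536 mol O2; 0.1931 mol is available, so O2 is limiting.
n(H2O) = (6/5) × 0.1931 = 0.2317 mol
V(H2O) = nRT/P = 0.2317 × 0.08206 × 850.15 / 5.57 = 2.902 L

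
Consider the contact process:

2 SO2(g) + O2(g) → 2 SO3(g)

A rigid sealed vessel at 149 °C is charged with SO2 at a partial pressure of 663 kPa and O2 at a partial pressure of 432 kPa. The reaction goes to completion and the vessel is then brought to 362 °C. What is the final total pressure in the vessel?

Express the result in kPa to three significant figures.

1150 kPa

Because the vessel is rigid and T is held at 149 °C, work the stoichiometry in partial pressures (P_i = n_iRT/V).
P(O2) required for 663 kPa of SO2 = (1/2) × 663 = 331.5 kPa; available 432 kPa, so SO2 is limiting.
P(O2) remaining = 432 − (1/2) × 663 = 100.5 kPa
P(gaseous products) = (2)/2 × 663 = 663.0 kPa
P_total at 149 °C = 100.5 + 663.0 = 763.5 kPa
Scaling to 362 °C: P = 763.5 × 635.15/422.15 = 1149 kPa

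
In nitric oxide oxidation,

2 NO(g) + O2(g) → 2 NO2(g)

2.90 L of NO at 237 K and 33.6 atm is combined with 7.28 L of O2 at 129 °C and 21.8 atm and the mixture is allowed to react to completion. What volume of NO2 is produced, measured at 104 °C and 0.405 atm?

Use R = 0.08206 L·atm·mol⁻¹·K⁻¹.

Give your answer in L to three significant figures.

383 L

n(NO) = PV/RT = (33.6 × 2.90) / (0.08206 × 237) = 5.010 mol
n(O2) = PV/RT = (21.8 × 7.28) / (0.08206 × 402.15) = 4.809 mol
For 5.010 mol NO, stoichiometry requires (1/2) × 5.010 = 2.505 mol O2; 4.809 mol is available, so NO is limiting.
n(NO2) = (2/2) × 5.010 = 5.010 mol
V(NO2) = nRT/P = 5.010 × 0.08206 × 377.15 / 0.405 = 382.8 L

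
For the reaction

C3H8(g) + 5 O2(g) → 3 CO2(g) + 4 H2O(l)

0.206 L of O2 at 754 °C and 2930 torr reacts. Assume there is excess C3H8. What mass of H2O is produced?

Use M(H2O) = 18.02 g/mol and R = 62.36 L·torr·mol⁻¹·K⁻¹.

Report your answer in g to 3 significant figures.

n(O2) = PV/RT = (2930 × 0.206) / (62.36 × 1027.15) = 0.009423 mol
n(H2O) = (4/5) × 0.009423 = 0.007538 mol
m(H2O) = 0.007538 × 18.02 = 0.1358 g

0.136 g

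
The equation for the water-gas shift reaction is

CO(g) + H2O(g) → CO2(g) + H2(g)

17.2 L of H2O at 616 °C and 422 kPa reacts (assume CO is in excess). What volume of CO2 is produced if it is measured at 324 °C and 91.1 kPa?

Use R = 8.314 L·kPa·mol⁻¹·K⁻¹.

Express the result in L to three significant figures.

n(H2O) = PV/RT = (422 × 17.2) / (8.314 × 889.15) = 0.9819 mol
n(CO2) = (1/1) × 0.9819 = 0.9819 mol
V = nRT/P = 0.9819 × 8.314 × 597.15 / 91.1 = 53.51 L

53.5 L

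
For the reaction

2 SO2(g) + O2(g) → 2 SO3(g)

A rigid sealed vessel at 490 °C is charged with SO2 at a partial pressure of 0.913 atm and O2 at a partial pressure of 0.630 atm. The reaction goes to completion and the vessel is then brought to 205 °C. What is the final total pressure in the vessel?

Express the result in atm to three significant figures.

0.681 atm

At constant V, partial pressures at 490 °C are proportional to moles, so apply stoichiometry directly to pressures.
P(O2) required for 0.913 atm of SO2 = (1/2) × 0.913 = 0.4565 atm; available 0.630 atm, so SO2 is limiting.
P(O2) remaining = 0.630 − (1/2) × 0.913 = 0.1735 atm
P(gaseous products) = (2)/2 × 0.913 = 0.9130 atm
P_total at 490 °C = 0.1735 + 0.9130 = 1.087 atm
Scaling to 205 °C: P = 1.087 × 478.15/763.15 = 0.6811 atm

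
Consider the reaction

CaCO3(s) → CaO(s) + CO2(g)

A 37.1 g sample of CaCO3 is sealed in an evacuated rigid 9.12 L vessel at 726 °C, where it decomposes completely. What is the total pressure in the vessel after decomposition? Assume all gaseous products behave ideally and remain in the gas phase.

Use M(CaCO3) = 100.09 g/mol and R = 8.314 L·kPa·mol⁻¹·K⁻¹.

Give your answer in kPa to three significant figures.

338 kPa

n(CaCO3) = 37.1 / 100.09 = 0.3707 mol
n(gas produced) = (1/1) × 0.3707 = 0.3707 mol
P = nRT/V = 0.3707 × 8.314 × 999.15 / 9.12 = 337.7 kPa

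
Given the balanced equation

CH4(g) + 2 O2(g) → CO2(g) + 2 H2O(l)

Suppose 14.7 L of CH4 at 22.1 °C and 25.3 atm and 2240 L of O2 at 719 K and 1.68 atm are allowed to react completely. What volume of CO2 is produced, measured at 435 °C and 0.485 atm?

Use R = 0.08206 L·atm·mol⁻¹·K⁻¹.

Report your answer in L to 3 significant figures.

n(CH4) = PV/RT = (25.3 × 14.7) / (0.08206 × 295.25) = 15.35 mol
n(O2) = PV/RT = (1.68 × 2240) / (0.08206 × 719) = 63.78 mol
For 15.35 mol CH4, stoichiometry requires (2/1) × 15.35 = 30.70 mol O2; 63.78 mol is available, so CH4 is limiting.
n(CO2) = (1/1) × 15.35 = 15.35 mol
V(CO2) = nRT/P = 15.35 × 0.08206 × 708.15 / 0.485 = 1839 L

1840 L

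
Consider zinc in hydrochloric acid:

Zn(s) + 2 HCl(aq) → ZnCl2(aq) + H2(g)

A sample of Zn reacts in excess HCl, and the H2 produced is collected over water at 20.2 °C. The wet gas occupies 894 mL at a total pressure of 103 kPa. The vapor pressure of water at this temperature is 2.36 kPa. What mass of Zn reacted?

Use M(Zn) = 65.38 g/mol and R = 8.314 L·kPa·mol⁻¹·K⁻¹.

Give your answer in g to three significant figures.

2.41 g

P(H2) = 103 − 2.36 = 100.6 kPa
n(H2) = PV/RT = (100.6 × 0.8940) / (8.314 × 293.35) = 0.03688 mol
n(Zn) = (1/1) × 0.03688 = 0.03688 mol
m(Zn) = 0.03688 × 65.38 = 2.411 g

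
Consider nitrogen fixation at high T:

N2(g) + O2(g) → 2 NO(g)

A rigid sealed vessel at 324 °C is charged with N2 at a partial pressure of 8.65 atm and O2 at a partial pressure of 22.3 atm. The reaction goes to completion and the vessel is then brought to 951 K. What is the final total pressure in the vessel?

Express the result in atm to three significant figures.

49.3 atm

With V and T fixed, P_i ∝ n_i, so the mole ratios apply directly to partial pressures at 324 °C.
P(O2) required for 8.65 atm of N2 = (1/1) × 8.65 = 8.650 atm; available 22.3 atm, so N2 is limiting.
P(O2) remaining = 22.3 − (1/1) × 8.65 = 13.65 atm
P(gaseous products) = (2)/1 × 8.65 = 17.30 atm
P_total at 324 °C = 13.65 + 17.30 = 30.95 atm
Scaling to 951 K: P = 30.95 × 951/597.15 = 49.29 atm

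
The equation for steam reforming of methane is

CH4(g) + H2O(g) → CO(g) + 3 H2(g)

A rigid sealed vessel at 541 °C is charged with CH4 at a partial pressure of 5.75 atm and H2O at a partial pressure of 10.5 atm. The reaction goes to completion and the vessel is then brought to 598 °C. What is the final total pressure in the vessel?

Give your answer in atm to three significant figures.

29.7 atm

Because the vessel is rigid and T is held at 541 °C, work the stoichiometry in partial pressures (P_i = n_iRT/V).
P(H2O) required for 5.75 atm of CH4 = (1/1) × 5.75 = 5.750 atm; available 10.5 atm, so CH4 is limiting.
P(H2O) remaining = 10.5 − (1/1) × 5.75 = 4.750 atm
P(gaseous products) = (1+3)/1 × 5.75 = 23.00 atm
P_total at 541 °C = 4.750 + 23.00 = 27.75 atm
Scaling to 598 °C: P = 27.75 × 871.15/814.15 = 29.69 atm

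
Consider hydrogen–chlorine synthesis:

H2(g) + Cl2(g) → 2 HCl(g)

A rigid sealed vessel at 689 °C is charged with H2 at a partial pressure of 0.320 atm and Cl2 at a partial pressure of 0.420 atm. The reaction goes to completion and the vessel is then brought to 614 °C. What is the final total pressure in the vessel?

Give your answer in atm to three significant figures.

At constant V, partial pressures at 689 °C are proportional to moles, so apply stoichiometry directly to pressures.
P(Cl2) required for 0.320 atm of H2 = (1/1) × 0.320 = 0.3200 atm; available 0.420 atm, so H2 is limiting.
P(Cl2) remaining = 0.420 − (1/1) × 0.320 = 0.1000 atm
P(gaseous products) = (2)/1 × 0.320 = 0.6400 atm
P_total at 689 °C = 0.1000 + 0.6400 = 0.7400 atm
Scaling to 614 °C: P = 0.7400 × 887.15/962.15 = 0.6823 atm

0.682 atm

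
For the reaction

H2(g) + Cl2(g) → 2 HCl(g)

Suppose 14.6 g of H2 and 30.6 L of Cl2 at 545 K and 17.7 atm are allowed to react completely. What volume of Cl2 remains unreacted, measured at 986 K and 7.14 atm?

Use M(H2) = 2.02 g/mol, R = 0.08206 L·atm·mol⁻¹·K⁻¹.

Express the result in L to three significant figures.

55.3 L

n(H2) = 14.6 / 2.02 = 7.228 mol
n(Cl2) = PV/RT = (17.7 × 30.6) / (0.08206 × 545) = 12.11 mol
For 7.228 mol H2, stoichiometry requires (1/1) × 7.228 = 7.228 mol Cl2; 12.11 mol is available, so H2 is limiting.
n(Cl2) consumed = (1/1) × 7.228 = 7.228 mol; remaining = 12.11 − 7.228 = 4.882 mol
V(Cl2) = nRT/P = 4.882 × 0.08206 × 986 / 7.14 = 55.32 L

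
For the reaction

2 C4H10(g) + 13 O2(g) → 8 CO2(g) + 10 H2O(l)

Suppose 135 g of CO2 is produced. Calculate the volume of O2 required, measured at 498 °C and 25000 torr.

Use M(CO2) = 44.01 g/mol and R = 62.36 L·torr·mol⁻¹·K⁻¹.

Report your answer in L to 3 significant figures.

n(CO2) = 135.0 / 44.01 = 3.067 mol
n(O2) = (13/8) × 3.067 = 4.984 mol
V = nRT/P = 4.984 × 62.36 × 771.15 / 25000 = 9.587 L

9.59 L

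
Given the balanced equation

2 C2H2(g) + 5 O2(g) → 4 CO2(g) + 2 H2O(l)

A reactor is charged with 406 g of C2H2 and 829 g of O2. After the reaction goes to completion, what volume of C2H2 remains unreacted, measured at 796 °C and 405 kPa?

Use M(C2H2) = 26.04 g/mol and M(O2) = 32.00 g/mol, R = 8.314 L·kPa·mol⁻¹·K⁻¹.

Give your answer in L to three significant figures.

n(C2H2) = 406 / 26.04 = 15.59 mol
n(O2) = 829 / 32.00 = 25.91 mol
For 15.59 mol C2H2, stoichiometry requires (5/2) × 15.59 = 38.98 mol O2; 25.91 mol is available, so O2 is limiting.
n(C2H2) consumed = (2/5) × 25.91 = 10.36 mol; remaining = 15.59 − 10.36 = 5.230 mol
V(C2H2) = nRT/P = 5.230 × 8.314 × 1069.15 / 405 = 114.8 L

115 L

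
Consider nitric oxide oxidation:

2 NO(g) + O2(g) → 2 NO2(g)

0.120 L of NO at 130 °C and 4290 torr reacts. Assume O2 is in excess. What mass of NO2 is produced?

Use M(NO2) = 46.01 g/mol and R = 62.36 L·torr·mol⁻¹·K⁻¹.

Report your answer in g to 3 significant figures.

0.942 g

n(NO) = PV/RT = (4290 × 0.120) / (62.36 × 403.15) = 0.02048 mol
n(NO2) = (2/2) × 0.02048 = 0.02048 mol
m(NO2) = 0.02048 × 46.01 = 0.9423 g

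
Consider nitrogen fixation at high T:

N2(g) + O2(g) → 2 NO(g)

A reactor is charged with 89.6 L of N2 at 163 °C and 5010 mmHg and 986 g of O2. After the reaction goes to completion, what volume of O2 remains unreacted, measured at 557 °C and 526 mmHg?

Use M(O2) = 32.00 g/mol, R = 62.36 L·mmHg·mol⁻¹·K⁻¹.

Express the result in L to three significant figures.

n(N2) = PV/RT = (5010 × 89.6) / (62.36 × 436.15) = 16.50 mol
n(O2) = 986 / 32.00 = 30.81 mol
For 16.50 mol N2, stoichiometry requires (1/1) × 16.50 = 16.50 mol O2; 30.81 mol is available, so N2 is limiting.
n(O2) consumed = (1/1) × 16.50 = 16.50 mol; remaining = 30.81 − 16.50 = 14.31 mol
V(O2) = nRT/P = 14.31 × 62.36 × 830.15 / 526 = 1408 L

1410 L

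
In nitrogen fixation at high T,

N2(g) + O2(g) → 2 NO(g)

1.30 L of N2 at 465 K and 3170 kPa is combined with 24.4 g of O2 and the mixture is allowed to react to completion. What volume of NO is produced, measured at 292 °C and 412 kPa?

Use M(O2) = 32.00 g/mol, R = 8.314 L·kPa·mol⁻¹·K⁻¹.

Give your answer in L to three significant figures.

17.4 L

n(N2) = PV/RT = (3170 × 1.30) / (8.314 × 465) = 1.066 mol
n(O2) = 24.4 / 32.00 = 0.7625 mol
For 1.066 mol N2, stoichiometry requires (1/1) × 1.066 = 1.066 mol O2; 0.7625 mol is available, so O2 is limiting.
n(NO) = (2/1) × 0.7625 = 1.525 mol
V(NO) = nRT/P = 1.525 × 8.314 × 565.15 / 412 = 17.39 L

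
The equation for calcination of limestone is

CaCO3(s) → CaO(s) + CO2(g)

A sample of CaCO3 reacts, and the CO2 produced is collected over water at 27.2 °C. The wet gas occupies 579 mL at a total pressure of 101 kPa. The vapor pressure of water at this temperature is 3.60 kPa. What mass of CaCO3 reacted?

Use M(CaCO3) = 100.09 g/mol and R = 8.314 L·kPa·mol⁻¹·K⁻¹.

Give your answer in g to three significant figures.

P(CO2) = 101 − 3.60 = 97.40 kPa
n(CO2) = PV/RT = (97.40 × 0.5790) / (8.314 × 300.35) = 0.02258 mol
n(CaCO3) = (1/1) × 0.02258 = 0.02258 mol
m(CaCO3) = 0.02258 × 100.09 = 2.260 g

2.26 g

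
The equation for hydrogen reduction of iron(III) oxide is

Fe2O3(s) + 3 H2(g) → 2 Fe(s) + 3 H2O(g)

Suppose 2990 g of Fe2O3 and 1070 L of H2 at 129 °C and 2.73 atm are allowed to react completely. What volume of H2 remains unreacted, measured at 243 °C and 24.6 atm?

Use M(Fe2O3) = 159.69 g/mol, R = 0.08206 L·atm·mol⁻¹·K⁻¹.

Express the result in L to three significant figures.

55.7 L

n(Fe2O3) = 2990 / 159.69 = 18.72 mol
n(H2) = PV/RT = (2.73 × 1070) / (0.08206 × 402.15) = 88.52 mol
For 18.72 mol Fe2O3, stoichiometry requires (3/1) × 18.72 = 56.16 mol H2; 88.52 mol is available, so Fe2O3 is limiting.
n(H2) consumed = (3/1) × 18.72 = 56.16 mol; remaining = 88.52 − 56.16 = 32.36 mol
V(H2) = nRT/P = 32.36 × 0.08206 × 516.15 / 24.6 = 55.72 L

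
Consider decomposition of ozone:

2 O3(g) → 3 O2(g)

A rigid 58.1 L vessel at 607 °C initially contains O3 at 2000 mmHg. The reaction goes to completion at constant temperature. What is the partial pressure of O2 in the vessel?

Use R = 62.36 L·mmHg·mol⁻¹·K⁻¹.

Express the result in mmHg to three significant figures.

n(O3)₀ = PV/RT = (2000 × 58.1) / (62.36 × 880.15) = 2.117 mol
n(O2) = (3/2) × 2.117 = 3.175 mol
P(O2) = nRT/V = 3.175 × 62.36 × 880.15 / 58.1 = 2999 mmHg

3000 mmHg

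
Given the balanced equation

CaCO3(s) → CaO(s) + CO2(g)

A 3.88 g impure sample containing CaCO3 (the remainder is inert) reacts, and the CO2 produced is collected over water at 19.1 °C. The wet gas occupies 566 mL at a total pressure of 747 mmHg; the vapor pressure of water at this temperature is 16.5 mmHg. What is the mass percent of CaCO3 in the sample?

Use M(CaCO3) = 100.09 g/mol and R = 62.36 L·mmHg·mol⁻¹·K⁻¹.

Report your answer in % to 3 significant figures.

P(CO2) = 747 − 16.5 = 730.5 mmHg
n(CO2) = PV/RT = (730.5 × 0.5660) / (62.36 × 292.25) = 0.02269 mol
n(CaCO3) = (1/1) × 0.02269 = 0.02269 mol
m(CaCO3) = 0.02269 × 100.09 = 2.271 g
%CaCO3 = 2.271 / 3.88 × 100 = 58.53%

58.5 %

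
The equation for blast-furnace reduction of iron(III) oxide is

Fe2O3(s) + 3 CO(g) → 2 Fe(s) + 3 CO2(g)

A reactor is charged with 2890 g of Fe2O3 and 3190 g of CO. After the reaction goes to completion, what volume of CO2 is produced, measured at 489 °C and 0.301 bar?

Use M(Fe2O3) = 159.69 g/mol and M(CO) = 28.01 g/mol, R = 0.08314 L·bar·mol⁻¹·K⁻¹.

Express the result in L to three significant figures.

n(Fe2O3) = 2890 / 159.69 = 18.10 mol
n(CO) = 3190 / 28.01 = 113.9 mol
For 18.10 mol Fe2O3, stoichiometry requires (3/1) × 18.10 = 54.30 mol CO; 113.9 mol is available, so Fe2O3 is limiting.
n(CO2) = (3/1) × 18.10 = 54.30 mol
V(CO2) = nRT/P = 54.30 × 0.08314 × 762.15 / 0.301 = 11430 L

11400 L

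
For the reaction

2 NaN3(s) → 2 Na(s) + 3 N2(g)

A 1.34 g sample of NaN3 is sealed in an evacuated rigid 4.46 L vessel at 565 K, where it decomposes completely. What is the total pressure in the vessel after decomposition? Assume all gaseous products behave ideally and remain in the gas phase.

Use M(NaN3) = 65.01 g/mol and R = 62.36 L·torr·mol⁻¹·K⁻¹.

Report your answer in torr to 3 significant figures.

244 torr

n(NaN3) = 1.34 / 65.01 = 0.02061 mol
n(gas produced) = (3/2) × 0.02061 = 0.03091 mol
P = nRT/V = 0.03091 × 62.36 × 565 / 4.46 = 244.2 torr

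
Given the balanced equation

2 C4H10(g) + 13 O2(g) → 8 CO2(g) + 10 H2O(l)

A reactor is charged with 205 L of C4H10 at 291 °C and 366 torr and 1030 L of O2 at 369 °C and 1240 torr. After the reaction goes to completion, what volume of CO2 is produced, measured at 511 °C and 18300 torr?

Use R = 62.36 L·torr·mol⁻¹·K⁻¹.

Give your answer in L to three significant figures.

n(C4H10) = PV/RT = (366 × 205) / (62.36 × 564.15) = 2.133 mol
n(O2) = PV/RT = (1240 × 1030) / (62.36 × 642.15) = 31.89 mol
For 2.133 mol C4H10, stoichiometry requires (13/2) × 2.133 = 13.86 mol O2; 31.89 mol is available, so C4H10 is limiting.
n(CO2) = (8/2) × 2.133 = 8.532 mol
V(CO2) = nRT/P = 8.532 × 62.36 × 784.15 / 18300 = 22.80 L

22.8 L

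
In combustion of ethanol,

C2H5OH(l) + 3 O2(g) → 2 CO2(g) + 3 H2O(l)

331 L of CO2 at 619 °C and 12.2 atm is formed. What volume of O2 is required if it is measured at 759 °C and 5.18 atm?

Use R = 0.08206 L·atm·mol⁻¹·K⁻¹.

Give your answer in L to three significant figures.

1350 L

n(CO2) = PV/RT = (12.2 × 331) / (0.08206 × 892.15) = 55.16 mol
n(O2) = (3/2) × 55.16 = 82.74 mol
V = nRT/P = 82.74 × 0.08206 × 1032.15 / 5.18 = 1353 L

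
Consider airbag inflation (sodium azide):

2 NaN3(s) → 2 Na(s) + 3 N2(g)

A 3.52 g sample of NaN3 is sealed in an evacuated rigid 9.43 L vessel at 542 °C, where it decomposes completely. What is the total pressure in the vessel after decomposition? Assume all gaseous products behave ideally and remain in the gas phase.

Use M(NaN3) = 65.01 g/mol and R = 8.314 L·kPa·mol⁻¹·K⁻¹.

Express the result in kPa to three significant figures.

n(NaN3) = 3.52 / 65.01 = 0.05415 mol
n(gas produced) = (3/2) × 0.05415 = 0.08122 mol
P = nRT/V = 0.08122 × 8.314 × 815.15 / 9.43 = 58.37 kPa

58.4 kPa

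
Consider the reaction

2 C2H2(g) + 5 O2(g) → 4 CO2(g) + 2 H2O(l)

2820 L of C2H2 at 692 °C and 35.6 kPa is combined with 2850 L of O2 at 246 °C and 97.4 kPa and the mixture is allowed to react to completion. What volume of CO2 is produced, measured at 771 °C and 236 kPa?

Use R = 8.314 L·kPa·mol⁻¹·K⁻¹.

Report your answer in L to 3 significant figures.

920 L

n(C2H2) = PV/RT = (35.6 × 2820) / (8.314 × 965.15) = 12.51 mol
n(O2) = PV/RT = (97.4 × 2850) / (8.314 × 519.15) = 64.31 mol
For 12.51 mol C2H2, stoichiometry requires (5/2) × 12.51 = 31.27 mol O2; 64.31 mol is available, so C2H2 is limiting.
n(CO2) = (4/2) × 12.51 = 25.02 mol
V(CO2) = nRT/P = 25.02 × 8.314 × 1044.15 / 236 = 920.3 L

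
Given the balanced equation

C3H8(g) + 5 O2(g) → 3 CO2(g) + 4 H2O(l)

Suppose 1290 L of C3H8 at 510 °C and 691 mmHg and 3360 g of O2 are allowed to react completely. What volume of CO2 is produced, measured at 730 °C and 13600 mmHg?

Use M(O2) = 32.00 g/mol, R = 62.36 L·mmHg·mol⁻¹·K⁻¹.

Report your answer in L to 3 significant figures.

252 L

n(C3H8) = PV/RT = (691 × 1290) / (62.36 × 783.15) = 18.25 mol
n(O2) = 3360 / 32.00 = 105.0 mol
For 18.25 mol C3H8, stoichiometry requires (5/1) × 18.25 = 91.25 mol O2; 105.0 mol is available, so C3H8 is limiting.
n(CO2) = (3/1) × 18.25 = 54.75 mol
V(CO2) = nRT/P = 54.75 × 62.36 × 1003.15 / 13600 = 251.8 L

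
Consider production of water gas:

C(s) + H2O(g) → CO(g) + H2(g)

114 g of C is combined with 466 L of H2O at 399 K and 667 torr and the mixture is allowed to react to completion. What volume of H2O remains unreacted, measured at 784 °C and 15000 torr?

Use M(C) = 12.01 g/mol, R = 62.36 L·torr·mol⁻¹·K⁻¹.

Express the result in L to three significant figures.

n(C) = 114 / 12.01 = 9.492 mol
n(H2O) = PV/RT = (667 × 466) / (62.36 × 399) = 12.49 mol
For 9.492 mol C, stoichiometry requires (1/1) × 9.492 = 9.492 mol H2O; 12.49 mol is available, so C is limiting.
n(H2O) consumed = (1/1) × 9.492 = 9.492 mol; remaining = 12.49 − 9.492 = 2.998 mol
V(H2O) = nRT/P = 2.998 × 62.36 × 1057.15 / 15000 = 13.18 L

13.2 L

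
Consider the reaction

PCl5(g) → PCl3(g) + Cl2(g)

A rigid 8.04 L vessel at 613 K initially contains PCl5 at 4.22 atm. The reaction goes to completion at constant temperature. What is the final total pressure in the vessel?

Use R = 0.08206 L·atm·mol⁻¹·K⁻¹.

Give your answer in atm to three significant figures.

8.44 atm

Rigid vessel, constant T ⇒ P scales with total gas moles (1 → 2).
P_final = (2/1) × 4.22 = 8.440 atm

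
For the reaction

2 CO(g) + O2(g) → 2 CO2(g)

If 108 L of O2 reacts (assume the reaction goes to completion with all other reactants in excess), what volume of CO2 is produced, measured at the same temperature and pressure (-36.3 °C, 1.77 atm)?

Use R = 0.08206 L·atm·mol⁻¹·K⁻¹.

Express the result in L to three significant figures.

At constant T and P, gas volumes are in the mole ratio: V(CO2) = (2/1) × 108 = 216.0 L

216 L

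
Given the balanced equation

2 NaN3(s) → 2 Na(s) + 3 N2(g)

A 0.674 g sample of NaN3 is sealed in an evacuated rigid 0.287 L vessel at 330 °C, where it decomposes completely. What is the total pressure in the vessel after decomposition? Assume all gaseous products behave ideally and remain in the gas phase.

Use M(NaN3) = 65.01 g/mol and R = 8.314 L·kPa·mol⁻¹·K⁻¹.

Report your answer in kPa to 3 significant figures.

272 kPa

n(NaN3) = 0.674 / 65.01 = 0.01037 mol
n(gas produced) = (3/2) × 0.01037 = 0.01556 mol
P = nRT/V = 0.01556 × 8.314 × 603.15 / 0.287 = 271.9 kPa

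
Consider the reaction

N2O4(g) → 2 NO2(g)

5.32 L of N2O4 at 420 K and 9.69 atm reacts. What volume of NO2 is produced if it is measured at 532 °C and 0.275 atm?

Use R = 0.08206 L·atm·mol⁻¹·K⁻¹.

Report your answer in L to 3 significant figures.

719 L

n(N2O4) = PV/RT = (9.69 × 5.32) / (0.08206 × 420) = 1.496 mol
n(NO2) = (2/1) × 1.496 = 2.992 mol
V = nRT/P = 2.992 × 0.08206 × 805.15 / 0.275 = 718.8 L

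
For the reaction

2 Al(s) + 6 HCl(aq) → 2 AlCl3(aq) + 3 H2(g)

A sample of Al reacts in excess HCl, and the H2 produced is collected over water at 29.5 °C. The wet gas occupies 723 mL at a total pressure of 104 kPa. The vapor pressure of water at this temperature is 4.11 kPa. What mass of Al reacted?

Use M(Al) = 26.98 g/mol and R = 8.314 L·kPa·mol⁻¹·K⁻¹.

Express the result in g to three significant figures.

0.516 g

P(H2) = 104 − 4.11 = 99.89 kPa
n(H2) = PV/RT = (99.89 × 0.7230) / (8.314 × 302.65) = 0.02870 mol
n(Al) = (2/3) × 0.02870 = 0.01913 mol
m(Al) = 0.01913 × 26.98 = 0.5161 g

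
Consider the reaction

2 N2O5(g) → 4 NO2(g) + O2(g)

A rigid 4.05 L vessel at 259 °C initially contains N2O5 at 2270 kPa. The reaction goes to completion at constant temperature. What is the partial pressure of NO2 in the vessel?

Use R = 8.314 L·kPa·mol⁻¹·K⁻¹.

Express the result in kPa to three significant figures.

n(N2O5)₀ = PV/RT = (2270 × 4.05) / (8.314 × 532.15) = 2.078 mol
n(NO2) = (4/2) × 2.078 = 4.156 mol
P(NO2) = nRT/V = 4.156 × 8.314 × 532.15 / 4.05 = 4540 kPa

4540 kPa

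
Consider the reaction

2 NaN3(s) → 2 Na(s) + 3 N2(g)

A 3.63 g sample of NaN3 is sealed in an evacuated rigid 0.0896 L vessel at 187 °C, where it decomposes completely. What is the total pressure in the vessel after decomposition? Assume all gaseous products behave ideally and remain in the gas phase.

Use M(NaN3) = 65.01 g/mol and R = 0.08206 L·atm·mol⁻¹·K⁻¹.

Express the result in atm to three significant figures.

n(NaN3) = 3.63 / 65.01 = 0.05584 mol
n(gas produced) = (3/2) × 0.05584 = 0.08376 mol
P = nRT/V = 0.08376 × 0.08206 × 460.15 / 0.0896 = 35.30 atm

35.3 atm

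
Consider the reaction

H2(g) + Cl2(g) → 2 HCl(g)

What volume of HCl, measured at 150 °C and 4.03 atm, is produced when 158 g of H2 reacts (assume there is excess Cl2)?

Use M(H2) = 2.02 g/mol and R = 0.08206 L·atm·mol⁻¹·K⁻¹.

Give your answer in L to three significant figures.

1350 L

n(H2) = 158.0 / 2.02 = 78.22 mol
n(HCl) = (2/1) × 78.22 = 156.4 mol
V = nRT/P = 156.4 × 0.08206 × 423.15 / 4.03 = 1348 L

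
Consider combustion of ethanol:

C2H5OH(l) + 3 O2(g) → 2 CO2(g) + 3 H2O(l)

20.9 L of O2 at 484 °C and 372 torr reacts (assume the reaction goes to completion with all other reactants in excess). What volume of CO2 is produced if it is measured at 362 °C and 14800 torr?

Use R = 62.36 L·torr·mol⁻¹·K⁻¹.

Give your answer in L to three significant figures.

n(O2) = PV/RT = (372 × 20.9) / (62.36 × 757.15) = 0.1647 mol
n(CO2) = (2/3) × 0.1647 = 0.1098 mol
V = nRT/P = 0.1098 × 62.36 × 635.15 / 14800 = 0.2938 L

0.294 L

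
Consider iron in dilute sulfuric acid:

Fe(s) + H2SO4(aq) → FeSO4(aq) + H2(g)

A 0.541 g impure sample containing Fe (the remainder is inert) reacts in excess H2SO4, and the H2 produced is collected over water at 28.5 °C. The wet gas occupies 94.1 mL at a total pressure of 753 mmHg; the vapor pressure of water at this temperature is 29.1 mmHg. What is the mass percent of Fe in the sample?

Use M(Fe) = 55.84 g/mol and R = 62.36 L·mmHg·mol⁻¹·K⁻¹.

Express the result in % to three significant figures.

P(H2) = 753 − 29.1 = 723.9 mmHg
n(H2) = PV/RT = (723.9 × 0.09410) / (62.36 × 301.65) = 0.003621 mol
n(Fe) = (1/1) × 0.003621 = 0.003621 mol
m(Fe) = 0.003621 × 55.84 = 0.2022 g
%Fe = 0.2022 / 0.541 × 100 = 37.38%

37.4 %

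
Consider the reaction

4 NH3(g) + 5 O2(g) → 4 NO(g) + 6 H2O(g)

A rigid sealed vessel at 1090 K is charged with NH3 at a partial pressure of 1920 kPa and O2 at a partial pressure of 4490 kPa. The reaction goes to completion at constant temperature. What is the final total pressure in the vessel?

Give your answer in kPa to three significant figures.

At constant V, partial pressures at 1090 K are proportional to moles, so apply stoichiometry directly to pressures.
P(O2) required for 1920 kPa of NH3 = (5/4) × 1920 = 2400 kPa; available 4490 kPa, so NH3 is limiting.
P(O2) remaining = 4490 − (5/4) × 1920 = 2090 kPa
P(gaseous products) = (4+6)/4 × 1920 = 4800 kPa
P_total at 1090 K = 2090 + 4800 = 6890 kPa

6890 kPa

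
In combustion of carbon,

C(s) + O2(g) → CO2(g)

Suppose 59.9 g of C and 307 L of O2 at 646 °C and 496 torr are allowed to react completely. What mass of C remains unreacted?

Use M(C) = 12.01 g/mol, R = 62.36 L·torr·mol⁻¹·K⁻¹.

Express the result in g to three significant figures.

n(C) = 59.9 / 12.01 = 4.988 mol
n(O2) = PV/RT = (496 × 307) / (62.36 × 919.15) = 2.657 mol
For 4.988 mol C, stoichiometry requires (1/1) × 4.988 = 4.988 mol O2; 2.657 mol is available, so O2 is limiting.
n(C) consumed = (1/1) × 2.657 = 2.657 mol; remaining = 4.988 − 2.657 = 2.331 mol
m(C) = 2.331 × 12.01 = 28.00 g

28.0 g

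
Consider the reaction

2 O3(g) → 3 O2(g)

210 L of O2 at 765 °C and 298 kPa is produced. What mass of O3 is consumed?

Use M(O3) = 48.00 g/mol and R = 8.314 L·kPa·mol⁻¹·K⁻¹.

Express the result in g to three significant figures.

n(O2) = PV/RT = (298 × 210) / (8.314 × 1038.15) = 7.250 mol
n(O3) = (2/3) × 7.250 = 4.833 mol
m(O3) = 4.833 × 48.00 = 232.0 g

232 g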